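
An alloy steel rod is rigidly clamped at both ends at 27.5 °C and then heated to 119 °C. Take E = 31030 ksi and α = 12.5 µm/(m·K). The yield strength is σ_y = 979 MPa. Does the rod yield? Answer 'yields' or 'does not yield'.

E = 31030 ksi = 213.9 GPa.
ΔT = 91.50 K. Constrained thermal stress σ = E·α·ΔT = 213.9×10³ MPa × 12.5×10⁻⁶ × 91.50 = 245 MPa (compressive).
Compare to σ_y = 979 MPa: σ < σ_y, so it does not yield.

does not yield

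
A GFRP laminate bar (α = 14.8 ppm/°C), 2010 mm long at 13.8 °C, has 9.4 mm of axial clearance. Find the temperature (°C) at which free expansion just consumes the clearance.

330 °C

α·L₀·ΔT = 9.4 mm ⇒ ΔT = 9.4 / (14.8×10⁻⁶ × 2010.0) = 316.0 K.
T = 13.8 + 316.0 = 329.8 °C.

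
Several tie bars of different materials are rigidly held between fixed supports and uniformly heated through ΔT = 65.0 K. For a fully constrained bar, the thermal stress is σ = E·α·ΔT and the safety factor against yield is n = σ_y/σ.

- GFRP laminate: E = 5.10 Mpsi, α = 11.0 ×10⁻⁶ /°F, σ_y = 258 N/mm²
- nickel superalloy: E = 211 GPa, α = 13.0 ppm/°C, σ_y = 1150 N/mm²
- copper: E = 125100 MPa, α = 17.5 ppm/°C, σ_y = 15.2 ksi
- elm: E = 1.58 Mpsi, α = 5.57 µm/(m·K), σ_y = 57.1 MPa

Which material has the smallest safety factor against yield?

copper

In consistent units (E in GPa, α in ×10⁻⁶/K, σ_y in MPa):
  GFRP laminate: E = 35.16, α = 19.8, σ_y = 258.0 → σ = 45.3 MPa, n = 5.70
  nickel superalloy: E = 211.0, α = 13.0, σ_y = 1150 → σ = 178 MPa, n = 6.45
  copper: E = 125.1, α = 17.5, σ_y = 104.8 → σ = 142 MPa, n = 0.736
  elm: E = 10.89, α = 5.57, σ_y = 57.10 → σ = 3.94 MPa, n = 14.5
Smallest n: copper with n = 0.736.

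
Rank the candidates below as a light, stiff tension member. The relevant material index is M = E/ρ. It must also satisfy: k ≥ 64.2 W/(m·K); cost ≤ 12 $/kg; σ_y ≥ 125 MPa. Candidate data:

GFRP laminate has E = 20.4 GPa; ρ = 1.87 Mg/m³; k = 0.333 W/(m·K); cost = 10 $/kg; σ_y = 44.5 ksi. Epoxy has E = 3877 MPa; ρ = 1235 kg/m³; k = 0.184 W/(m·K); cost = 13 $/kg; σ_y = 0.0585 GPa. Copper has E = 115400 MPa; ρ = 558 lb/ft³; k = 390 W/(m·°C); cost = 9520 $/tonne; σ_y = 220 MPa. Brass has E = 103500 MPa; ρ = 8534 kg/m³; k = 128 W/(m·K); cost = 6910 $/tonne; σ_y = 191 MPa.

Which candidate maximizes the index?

Screen on constraints: k ≥ 64.2 W/(m·K); cost ≤ 12 $/kg; σ_y ≥ 125 MPa. Survivors: copper, brass.
After converting to SI:
  copper: E = 115.4 GPa, ρ = 8938 kg/m³
  brass: E = 103.5 GPa, ρ = 8534 kg/m³
  copper: M = 12.9 MN·m/kg
  brass: M = 12.1 MN·m/kg
Copper ranks first.

copper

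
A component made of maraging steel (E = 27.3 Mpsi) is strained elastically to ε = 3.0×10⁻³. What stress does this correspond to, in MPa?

E = 27.3 Mpsi = 188.2 GPa.
σ = E·ε = 188200 MPa × 3.0×10⁻³ = 565 MPa.

565 MPa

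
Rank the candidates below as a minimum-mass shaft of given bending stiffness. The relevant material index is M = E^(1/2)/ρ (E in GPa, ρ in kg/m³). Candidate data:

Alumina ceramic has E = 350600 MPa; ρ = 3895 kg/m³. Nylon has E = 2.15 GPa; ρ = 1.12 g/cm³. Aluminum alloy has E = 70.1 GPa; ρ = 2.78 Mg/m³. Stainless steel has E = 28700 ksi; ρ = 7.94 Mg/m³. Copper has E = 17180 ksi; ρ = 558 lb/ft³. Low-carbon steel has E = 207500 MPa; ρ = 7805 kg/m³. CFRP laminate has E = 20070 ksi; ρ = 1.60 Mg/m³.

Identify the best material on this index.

In SI units:
  alumina ceramic: E = 350.6 GPa, ρ = 3895 kg/m³
  nylon: E = 2.150 GPa, ρ = 1120 kg/m³
  aluminum alloy: E = 70.10 GPa, ρ = 2780 kg/m³
  stainless steel: E = 197.9 GPa, ρ = 7940 kg/m³
  copper: E = 118.5 GPa, ρ = 8938 kg/m³
  low-carbon steel: E = 207.5 GPa, ρ = 7805 kg/m³
  CFRP laminate: E = 138.4 GPa, ρ = 1600 kg/m³
  CFRP laminate: M = 7.35×10⁻³
  alumina ceramic: M = 4.81×10⁻³
  aluminum alloy: M = 3.01×10⁻³
  low-carbon steel: M = 1.85×10⁻³
  stainless steel: M = 1.77×10⁻³
  nylon: M = 1.31×10⁻³
  copper: M = 1.22×10⁻³
Highest index: CFRP laminate.

CFRP laminate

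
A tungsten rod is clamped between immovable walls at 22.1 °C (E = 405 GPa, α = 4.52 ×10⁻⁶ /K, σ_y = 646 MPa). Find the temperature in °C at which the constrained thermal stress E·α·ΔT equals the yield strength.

375 °C

E·α·ΔT = 646.0 MPa ⇒ ΔT = 646.0 / (405.0×10³ × 4.52×10⁻⁶) = 352.9 K.
T = 22.1 + 352.9 = 375.0 °C.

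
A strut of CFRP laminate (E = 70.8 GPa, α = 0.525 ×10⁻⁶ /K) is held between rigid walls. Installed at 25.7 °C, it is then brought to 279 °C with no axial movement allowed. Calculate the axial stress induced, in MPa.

9.42 MPa

ΔT = 253.3 K. Constrained thermal stress σ = E·α·ΔT = 70.80×10³ MPa × 0.525×10⁻⁶ × 253.3 = 9.42 MPa (compressive).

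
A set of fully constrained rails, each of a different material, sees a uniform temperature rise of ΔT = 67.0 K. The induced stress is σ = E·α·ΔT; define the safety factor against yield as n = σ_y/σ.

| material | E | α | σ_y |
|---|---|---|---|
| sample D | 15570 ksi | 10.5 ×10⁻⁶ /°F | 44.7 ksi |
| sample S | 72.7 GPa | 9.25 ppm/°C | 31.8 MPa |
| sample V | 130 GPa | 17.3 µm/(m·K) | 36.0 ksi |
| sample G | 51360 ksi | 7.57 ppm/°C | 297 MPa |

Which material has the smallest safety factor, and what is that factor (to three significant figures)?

In consistent units (E in GPa, α in ×10⁻⁶/K, σ_y in MPa):
  sample D: E = 107.4, α = 18.9, σ_y = 308.2 → σ = 136 MPa, n = 2.27
  sample S: E = 72.70, α = 9.25, σ_y = 31.80 → σ = 45.1 MPa, n = 0.706
  sample V: E = 130.0, α = 17.3, σ_y = 248.2 → σ = 151 MPa, n = 1.65
  sample G: E = 354.1, α = 7.57, σ_y = 297.0 → σ = 180 MPa, n = 1.65
Sample S has the lowest safety factor, n = 0.706.

sample S, n = 0.706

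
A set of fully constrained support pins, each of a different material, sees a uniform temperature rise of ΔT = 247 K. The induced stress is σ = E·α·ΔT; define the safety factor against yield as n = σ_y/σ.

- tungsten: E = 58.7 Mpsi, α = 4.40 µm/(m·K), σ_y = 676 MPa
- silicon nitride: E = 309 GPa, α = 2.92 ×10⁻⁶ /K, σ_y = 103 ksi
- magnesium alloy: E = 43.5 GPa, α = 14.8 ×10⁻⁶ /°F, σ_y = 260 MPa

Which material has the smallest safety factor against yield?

magnesium alloy

In consistent units (E in GPa, α in ×10⁻⁶/K, σ_y in MPa):
  tungsten: E = 404.7, α = 4.40, σ_y = 676.0 → σ = 440 MPa, n = 1.54
  silicon nitride: E = 309.0, α = 2.92, σ_y = 710.2 → σ = 223 MPa, n = 3.19
  magnesium alloy: E = 43.50, α = 26.6, σ_y = 260.0 → σ = 286 MPa, n = 0.908
Smallest n: magnesium alloy with n = 0.908.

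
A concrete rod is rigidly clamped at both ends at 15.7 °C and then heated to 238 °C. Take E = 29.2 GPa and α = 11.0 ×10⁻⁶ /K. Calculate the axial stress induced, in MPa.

71.4 MPa

ΔT = 222.3 K. Constrained thermal stress σ = E·α·ΔT = 29.20×10³ MPa × 11.0×10⁻⁶ × 222.3 = 71.4 MPa (compressive).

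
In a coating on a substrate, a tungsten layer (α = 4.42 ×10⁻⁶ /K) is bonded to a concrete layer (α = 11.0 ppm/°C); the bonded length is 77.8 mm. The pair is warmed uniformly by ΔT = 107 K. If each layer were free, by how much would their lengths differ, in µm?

54.8 µm

Δα = |4.42 − 11.0|×10⁻⁶/K = 6.58×10⁻⁶/K.
ΔL_mismatch = Δα·L·ΔT = 6.58×10⁻⁶ × 77.8 mm × 107.0 K = 54.8 µm.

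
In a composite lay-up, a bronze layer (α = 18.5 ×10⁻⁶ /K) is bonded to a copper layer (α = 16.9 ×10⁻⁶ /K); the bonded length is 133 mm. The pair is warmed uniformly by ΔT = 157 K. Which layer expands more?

bronze

α(bronze) = 18.5×10⁻⁶/K vs α(copper) = 16.9×10⁻⁶/K.
Higher α expands more for the same ΔT: bronze.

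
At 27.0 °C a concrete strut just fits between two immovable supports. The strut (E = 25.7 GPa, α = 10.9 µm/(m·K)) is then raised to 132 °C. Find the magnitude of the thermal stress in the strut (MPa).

29.4 MPa

ΔT = 105.0 K. Constrained thermal stress σ = E·α·ΔT = 25.70×10³ MPa × 10.9×10⁻⁶ × 105.0 = 29.4 MPa (compressive).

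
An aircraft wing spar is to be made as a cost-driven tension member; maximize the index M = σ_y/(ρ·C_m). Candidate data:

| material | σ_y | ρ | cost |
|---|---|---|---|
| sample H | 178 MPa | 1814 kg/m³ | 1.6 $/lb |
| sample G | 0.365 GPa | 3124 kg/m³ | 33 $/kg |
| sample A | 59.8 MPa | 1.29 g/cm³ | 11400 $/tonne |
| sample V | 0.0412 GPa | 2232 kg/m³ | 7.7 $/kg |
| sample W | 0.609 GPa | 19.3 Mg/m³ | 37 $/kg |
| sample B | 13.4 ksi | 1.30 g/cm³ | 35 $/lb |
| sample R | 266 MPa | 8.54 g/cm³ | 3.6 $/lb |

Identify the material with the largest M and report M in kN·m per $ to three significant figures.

sample H, M = 27.8 kN·m per $

In SI units:
  sample H: σ_y = 178.0 MPa, ρ = 1814 kg/m³, cost = 3.527 $/kg
  sample G: σ_y = 365.0 MPa, ρ = 3124 kg/m³, cost = 33.00 $/kg
  sample A: σ_y = 59.80 MPa, ρ = 1290 kg/m³, cost = 11.40 $/kg
  sample V: σ_y = 41.20 MPa, ρ = 2232 kg/m³, cost = 7.700 $/kg
  sample W: σ_y = 609.0 MPa, ρ = 19300 kg/m³, cost = 37.00 $/kg
  sample B: σ_y = 92.39 MPa, ρ = 1300 kg/m³, cost = 77.16 $/kg
  sample R: σ_y = 266.0 MPa, ρ = 8540 kg/m³, cost = 7.937 $/kg
  sample H: M = 27.8 kN·m per $
  sample A: M = 4.07 kN·m per $
  sample R: M = 3.92 kN·m per $
  sample G: M = 3.54 kN·m per $
  sample V: M = 2.40 kN·m per $
  sample B: M = 0.921 kN·m per $
  sample W: M = 0.853 kN·m per $
Sample H ranks first.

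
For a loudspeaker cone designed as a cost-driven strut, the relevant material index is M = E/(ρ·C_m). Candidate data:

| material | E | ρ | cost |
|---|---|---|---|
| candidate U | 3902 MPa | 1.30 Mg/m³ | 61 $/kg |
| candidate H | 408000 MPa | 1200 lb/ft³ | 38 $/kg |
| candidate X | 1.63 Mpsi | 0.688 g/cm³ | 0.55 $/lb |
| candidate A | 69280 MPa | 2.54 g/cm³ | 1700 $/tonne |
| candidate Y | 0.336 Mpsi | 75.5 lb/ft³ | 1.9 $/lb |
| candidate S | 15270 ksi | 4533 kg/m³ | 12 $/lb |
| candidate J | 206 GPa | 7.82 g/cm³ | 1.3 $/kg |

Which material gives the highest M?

Normalizing units and computing the index:
  candidate U: E = 3.902 GPa, ρ = 1300 kg/m³, cost = 61.00 $/kg
  candidate H: E = 408.0 GPa, ρ = 19220 kg/m³, cost = 38.00 $/kg
  candidate X: E = 11.24 GPa, ρ = 688.0 kg/m³, cost = 1.213 $/kg
  candidate A: E = 69.28 GPa, ρ = 2540 kg/m³, cost = 1.700 $/kg
  candidate Y: E = 2.317 GPa, ρ = 1209 kg/m³, cost = 4.189 $/kg
  candidate S: E = 105.3 GPa, ρ = 4533 kg/m³, cost = 26.46 $/kg
  candidate J: E = 206.0 GPa, ρ = 7820 kg/m³, cost = 1.300 $/kg
  candidate J: M = 20.3 MN·m per $
  candidate A: M = 16.0 MN·m per $
  candidate X: M = 13.5 MN·m per $
  candidate S: M = 0.878 MN·m per $
  candidate H: M = 0.559 MN·m per $
  candidate Y: M = 0.457 MN·m per $
  candidate U: M = 0.0492 MN·m per $
The maximum is for candidate J.

candidate J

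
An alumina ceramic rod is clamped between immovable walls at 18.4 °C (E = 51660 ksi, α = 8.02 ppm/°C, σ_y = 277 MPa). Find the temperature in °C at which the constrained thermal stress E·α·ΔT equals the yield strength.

E = 51660 ksi = 356.2 GPa.
E·α·ΔT = 277.0 MPa ⇒ ΔT = 277.0 / (356.2×10³ × 8.02×10⁻⁶) = 96.97 K.
T = 18.4 + 96.97 = 115.4 °C.

115 °C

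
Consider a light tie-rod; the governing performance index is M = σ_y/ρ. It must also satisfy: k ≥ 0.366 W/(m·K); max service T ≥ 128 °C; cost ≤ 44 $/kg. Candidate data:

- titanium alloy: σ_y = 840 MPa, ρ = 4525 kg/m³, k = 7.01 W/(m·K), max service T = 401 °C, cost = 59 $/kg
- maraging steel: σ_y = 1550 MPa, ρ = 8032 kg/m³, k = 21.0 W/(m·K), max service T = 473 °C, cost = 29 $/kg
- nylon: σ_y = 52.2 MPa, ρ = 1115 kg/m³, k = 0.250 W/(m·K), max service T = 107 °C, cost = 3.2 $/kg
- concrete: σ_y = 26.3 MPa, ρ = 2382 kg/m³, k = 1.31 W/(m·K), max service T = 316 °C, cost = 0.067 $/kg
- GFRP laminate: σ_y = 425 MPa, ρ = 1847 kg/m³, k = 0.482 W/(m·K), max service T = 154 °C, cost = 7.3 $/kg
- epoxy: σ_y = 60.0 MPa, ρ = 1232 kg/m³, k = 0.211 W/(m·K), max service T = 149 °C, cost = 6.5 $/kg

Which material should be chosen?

Screen on constraints: k ≥ 0.366 W/(m·K); max service T ≥ 128 °C; cost ≤ 44 $/kg. Survivors: maraging steel, concrete, GFRP laminate.
Evaluate M for each candidate:
  GFRP laminate: M = 230 kN·m/kg
  maraging steel: M = 193 kN·m/kg
  concrete: M = 11.0 kN·m/kg
GFRP laminate has the largest M.

GFRP laminate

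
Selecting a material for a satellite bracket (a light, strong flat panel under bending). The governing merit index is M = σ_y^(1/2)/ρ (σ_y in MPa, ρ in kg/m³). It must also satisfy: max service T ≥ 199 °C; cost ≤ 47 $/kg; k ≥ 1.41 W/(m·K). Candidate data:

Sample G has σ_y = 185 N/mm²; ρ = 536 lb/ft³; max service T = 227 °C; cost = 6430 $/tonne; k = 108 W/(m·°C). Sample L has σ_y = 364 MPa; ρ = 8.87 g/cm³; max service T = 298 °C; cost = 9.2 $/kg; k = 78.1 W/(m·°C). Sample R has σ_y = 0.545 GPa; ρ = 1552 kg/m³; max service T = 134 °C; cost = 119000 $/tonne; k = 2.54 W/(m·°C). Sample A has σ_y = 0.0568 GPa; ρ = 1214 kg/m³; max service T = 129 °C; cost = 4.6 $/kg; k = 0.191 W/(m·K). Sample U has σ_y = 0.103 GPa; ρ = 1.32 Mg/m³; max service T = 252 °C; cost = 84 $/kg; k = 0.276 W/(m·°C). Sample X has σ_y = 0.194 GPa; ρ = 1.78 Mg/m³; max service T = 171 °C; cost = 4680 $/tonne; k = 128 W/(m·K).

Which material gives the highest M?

Screen on constraints: max service T ≥ 199 °C; cost ≤ 47 $/kg; k ≥ 1.41 W/(m·K). Survivors: sample G, sample L.
In SI units:
  sample G: σ_y = 185.0 MPa, ρ = 8586 kg/m³
  sample L: σ_y = 364.0 MPa, ρ = 8870 kg/m³
  sample L: M = 2.15×10⁻³
  sample G: M = 1.58×10⁻³
Sample L ranks first.

sample L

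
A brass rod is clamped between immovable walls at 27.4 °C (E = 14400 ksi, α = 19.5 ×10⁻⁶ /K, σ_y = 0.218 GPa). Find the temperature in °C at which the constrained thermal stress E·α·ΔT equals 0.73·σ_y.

110 °C

E = 14400 ksi = 99.28 GPa.
σ_y = 0.218 GPa = 218.0 MPa.
E·α·ΔT = 159.1 MPa ⇒ ΔT = 159.1 / (99.28×10³ × 19.5×10⁻⁶) = 82.20 K.
T = 27.4 + 82.20 = 109.6 °C.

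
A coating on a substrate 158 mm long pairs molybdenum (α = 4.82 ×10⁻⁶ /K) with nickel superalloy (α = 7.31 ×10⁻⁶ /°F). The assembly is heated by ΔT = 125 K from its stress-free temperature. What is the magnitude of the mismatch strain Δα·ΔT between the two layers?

1.04×10⁻³

nickel superalloy: α = 7.31×10⁻⁶/°F × 9/5 = 13.2×10⁻⁶/K.
Δα = |4.82 − 13.2|×10⁻⁶/K = 8.34×10⁻⁶/K.
Mismatch strain = Δα·ΔT = 8.34×10⁻⁶ × 125.0 = 1.04×10⁻³.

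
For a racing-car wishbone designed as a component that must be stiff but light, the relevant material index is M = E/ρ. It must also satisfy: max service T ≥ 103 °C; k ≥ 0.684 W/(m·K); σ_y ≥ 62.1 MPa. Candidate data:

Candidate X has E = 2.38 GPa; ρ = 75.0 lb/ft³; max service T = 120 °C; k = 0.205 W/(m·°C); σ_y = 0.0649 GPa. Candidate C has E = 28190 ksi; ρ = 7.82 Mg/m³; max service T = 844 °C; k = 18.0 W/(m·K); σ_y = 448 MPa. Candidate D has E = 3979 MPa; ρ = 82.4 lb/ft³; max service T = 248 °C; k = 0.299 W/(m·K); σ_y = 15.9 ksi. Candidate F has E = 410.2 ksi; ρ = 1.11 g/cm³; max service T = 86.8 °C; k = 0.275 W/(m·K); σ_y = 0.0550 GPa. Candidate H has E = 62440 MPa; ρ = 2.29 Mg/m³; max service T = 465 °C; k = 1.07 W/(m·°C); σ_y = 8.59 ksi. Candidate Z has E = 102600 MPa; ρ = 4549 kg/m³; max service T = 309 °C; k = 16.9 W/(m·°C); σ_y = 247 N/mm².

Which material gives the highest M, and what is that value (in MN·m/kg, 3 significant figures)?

candidate C, M = 24.9 MN·m/kg

Screen on constraints: max service T ≥ 103 °C; k ≥ 0.684 W/(m·K); σ_y ≥ 62.1 MPa. Survivors: candidate C, candidate Z.
Putting every candidate on a common basis:
  candidate C: E = 194.4 GPa, ρ = 7820 kg/m³
  candidate Z: E = 102.6 GPa, ρ = 4549 kg/m³
  candidate C: M = 24.9 MN·m/kg
  candidate Z: M = 22.6 MN·m/kg
Candidate C has the largest M.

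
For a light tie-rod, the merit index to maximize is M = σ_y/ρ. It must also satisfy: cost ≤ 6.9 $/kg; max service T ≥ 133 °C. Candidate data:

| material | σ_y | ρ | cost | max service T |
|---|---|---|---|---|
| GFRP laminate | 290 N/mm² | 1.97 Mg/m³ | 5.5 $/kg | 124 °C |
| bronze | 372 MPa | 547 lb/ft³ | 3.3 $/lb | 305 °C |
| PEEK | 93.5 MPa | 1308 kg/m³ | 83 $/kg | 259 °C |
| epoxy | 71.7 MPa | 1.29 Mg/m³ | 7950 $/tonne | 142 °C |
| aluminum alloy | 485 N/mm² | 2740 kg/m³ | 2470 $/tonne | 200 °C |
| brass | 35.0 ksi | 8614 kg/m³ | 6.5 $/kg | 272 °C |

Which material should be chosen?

aluminum alloy

Screen on constraints: cost ≤ 6.9 $/kg; max service T ≥ 133 °C. Survivors: aluminum alloy, brass.
After converting to SI:
  aluminum alloy: σ_y = 485.0 MPa, ρ = 2740 kg/m³
  brass: σ_y = 241.3 MPa, ρ = 8614 kg/m³
  aluminum alloy: M = 177 kN·m/kg
  brass: M = 28.0 kN·m/kg
The maximum is for aluminum alloy.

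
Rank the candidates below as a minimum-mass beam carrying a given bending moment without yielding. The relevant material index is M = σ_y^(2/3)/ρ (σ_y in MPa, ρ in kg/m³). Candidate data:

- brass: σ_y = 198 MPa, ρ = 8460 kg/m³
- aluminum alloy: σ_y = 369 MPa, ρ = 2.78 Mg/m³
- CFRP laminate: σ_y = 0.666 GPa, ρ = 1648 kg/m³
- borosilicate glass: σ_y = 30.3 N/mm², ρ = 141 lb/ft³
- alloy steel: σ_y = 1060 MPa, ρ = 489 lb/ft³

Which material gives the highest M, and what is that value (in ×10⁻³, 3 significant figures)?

In SI units:
  brass: σ_y = 198.0 MPa, ρ = 8460 kg/m³
  aluminum alloy: σ_y = 369.0 MPa, ρ = 2780 kg/m³
  CFRP laminate: σ_y = 666.0 MPa, ρ = 1648 kg/m³
  borosilicate glass: σ_y = 30.30 MPa, ρ = 2259 kg/m³
  alloy steel: σ_y = 1060 MPa, ρ = 7833 kg/m³
  CFRP laminate: M = 46.3×10⁻³
  aluminum alloy: M = 18.5×10⁻³
  alloy steel: M = 13.3×10⁻³
  borosilicate glass: M = 4.30×10⁻³
  brass: M = 4.02×10⁻³
The maximum is for CFRP laminate.

CFRP laminate, M = 46.3×10⁻³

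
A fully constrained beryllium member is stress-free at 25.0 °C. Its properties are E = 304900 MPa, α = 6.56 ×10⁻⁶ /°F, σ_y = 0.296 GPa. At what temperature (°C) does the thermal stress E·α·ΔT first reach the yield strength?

E = 304900 MPa = 304.9 GPa.
α = 6.56×10⁻⁶/°F × 9/5 = 11.8×10⁻⁶/K.
σ_y = 0.296 GPa = 296.0 MPa.
E·α·ΔT = 296.0 MPa ⇒ ΔT = 296.0 / (304.9×10³ × 11.8×10⁻⁶) = 82.22 K.
T = 25.0 + 82.22 = 107.2 °C.

107 °C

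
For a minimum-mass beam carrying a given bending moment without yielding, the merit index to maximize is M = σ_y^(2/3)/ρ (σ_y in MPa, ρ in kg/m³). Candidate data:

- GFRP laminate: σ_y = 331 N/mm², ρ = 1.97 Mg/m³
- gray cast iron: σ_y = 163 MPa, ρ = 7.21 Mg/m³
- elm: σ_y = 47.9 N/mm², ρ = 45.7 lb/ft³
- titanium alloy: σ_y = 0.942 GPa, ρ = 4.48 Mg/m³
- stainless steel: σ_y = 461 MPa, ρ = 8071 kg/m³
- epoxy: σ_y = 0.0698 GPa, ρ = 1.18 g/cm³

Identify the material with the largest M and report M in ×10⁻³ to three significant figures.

Normalizing units and computing the index:
  GFRP laminate: σ_y = 331.0 MPa, ρ = 1970 kg/m³
  gray cast iron: σ_y = 163.0 MPa, ρ = 7210 kg/m³
  elm: σ_y = 47.90 MPa, ρ = 732.0 kg/m³
  titanium alloy: σ_y = 942.0 MPa, ρ = 4480 kg/m³
  stainless steel: σ_y = 461.0 MPa, ρ = 8071 kg/m³
  epoxy: σ_y = 69.80 MPa, ρ = 1180 kg/m³
  GFRP laminate: M = 24.3×10⁻³
  titanium alloy: M = 21.4×10⁻³
  elm: M = 18.0×10⁻³
  epoxy: M = 14.4×10⁻³
  stainless steel: M = 7.39×10⁻³
  gray cast iron: M = 4.14×10⁻³
The maximum is for GFRP laminate.

GFRP laminate, M = 24.3×10⁻³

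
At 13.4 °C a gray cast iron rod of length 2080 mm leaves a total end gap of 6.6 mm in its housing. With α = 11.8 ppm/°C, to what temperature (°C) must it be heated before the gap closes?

282 °C

α·L₀·ΔT = 6.6 mm ⇒ ΔT = 6.6 / (11.8×10⁻⁶ × 2080.0) = 268.9 K.
T = 13.4 + 268.9 = 282.3 °C.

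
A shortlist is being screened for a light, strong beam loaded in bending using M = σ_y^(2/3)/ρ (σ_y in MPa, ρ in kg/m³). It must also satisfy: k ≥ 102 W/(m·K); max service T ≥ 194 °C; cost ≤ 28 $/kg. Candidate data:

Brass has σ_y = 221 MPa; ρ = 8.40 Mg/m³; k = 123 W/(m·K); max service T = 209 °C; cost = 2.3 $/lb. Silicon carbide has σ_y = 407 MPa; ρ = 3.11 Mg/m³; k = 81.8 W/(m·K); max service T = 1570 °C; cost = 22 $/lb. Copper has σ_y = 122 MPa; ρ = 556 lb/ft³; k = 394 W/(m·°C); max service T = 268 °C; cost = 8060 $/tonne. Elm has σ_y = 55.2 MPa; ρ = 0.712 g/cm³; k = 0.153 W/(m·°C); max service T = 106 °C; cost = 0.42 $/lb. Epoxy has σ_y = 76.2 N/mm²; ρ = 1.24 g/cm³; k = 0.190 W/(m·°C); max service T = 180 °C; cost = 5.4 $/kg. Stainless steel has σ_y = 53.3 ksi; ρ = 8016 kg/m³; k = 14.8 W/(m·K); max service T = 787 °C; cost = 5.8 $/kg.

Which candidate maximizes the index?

Screen on constraints: k ≥ 102 W/(m·K); max service T ≥ 194 °C; cost ≤ 28 $/kg. Survivors: brass, copper.
In SI units:
  brass: σ_y = 221.0 MPa, ρ = 8400 kg/m³
  copper: σ_y = 122.0 MPa, ρ = 8906 kg/m³
  brass: M = 4.35×10⁻³
  copper: M = 2.76×10⁻³
The maximum is for brass.

brass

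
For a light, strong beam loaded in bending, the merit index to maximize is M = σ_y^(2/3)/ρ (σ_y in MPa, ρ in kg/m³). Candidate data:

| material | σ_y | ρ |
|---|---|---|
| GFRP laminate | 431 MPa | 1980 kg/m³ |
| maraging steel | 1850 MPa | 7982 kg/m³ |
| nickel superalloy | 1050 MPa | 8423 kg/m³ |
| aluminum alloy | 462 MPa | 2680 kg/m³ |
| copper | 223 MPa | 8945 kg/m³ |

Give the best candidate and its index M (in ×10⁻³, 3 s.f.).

GFRP laminate, M = 28.8×10⁻³

Per-candidate index values:
  GFRP laminate: M = 28.8×10⁻³
  aluminum alloy: M = 22.3×10⁻³
  maraging steel: M = 18.9×10⁻³
  nickel superalloy: M = 12.3×10⁻³
  copper: M = 4.11×10⁻³
GFRP laminate ranks first.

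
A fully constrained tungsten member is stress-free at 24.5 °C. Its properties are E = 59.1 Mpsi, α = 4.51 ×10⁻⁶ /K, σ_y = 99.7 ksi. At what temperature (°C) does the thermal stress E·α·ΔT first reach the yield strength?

E = 59.1 Mpsi = 407.5 GPa.
σ_y = 99.7 ksi = 687.4 MPa.
E·α·ΔT = 687.4 MPa ⇒ ΔT = 687.4 / (407.5×10³ × 4.51×10⁻⁶) = 374.1 K.
T = 24.5 + 374.1 = 398.6 °C.

399 °C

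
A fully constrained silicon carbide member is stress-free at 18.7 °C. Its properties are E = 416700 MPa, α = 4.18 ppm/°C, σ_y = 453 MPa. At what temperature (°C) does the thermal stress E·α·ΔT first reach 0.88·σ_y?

E = 416700 MPa = 416.7 GPa.
E·α·ΔT = 398.6 MPa ⇒ ΔT = 398.6 / (416.7×10³ × 4.18×10⁻⁶) = 228.9 K.
T = 18.7 + 228.9 = 247.6 °C.

248 °C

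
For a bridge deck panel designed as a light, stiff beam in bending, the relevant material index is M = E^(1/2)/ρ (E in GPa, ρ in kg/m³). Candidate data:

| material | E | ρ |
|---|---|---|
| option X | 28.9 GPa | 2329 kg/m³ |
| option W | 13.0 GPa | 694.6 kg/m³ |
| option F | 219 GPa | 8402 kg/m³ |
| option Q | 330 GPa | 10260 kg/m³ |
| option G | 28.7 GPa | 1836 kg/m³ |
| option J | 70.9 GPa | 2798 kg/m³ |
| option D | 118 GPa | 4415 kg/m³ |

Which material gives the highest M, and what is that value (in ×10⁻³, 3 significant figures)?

option W, M = 5.19×10⁻³

Computing M directly (units already consistent):
  option W: M = 5.19×10⁻³
  option J: M = 3.01×10⁻³
  option G: M = 2.92×10⁻³
  option D: M = 2.46×10⁻³
  option X: M = 2.31×10⁻³
  option Q: M = 1.77×10⁻³
  option F: M = 1.76×10⁻³
The maximum is for option W.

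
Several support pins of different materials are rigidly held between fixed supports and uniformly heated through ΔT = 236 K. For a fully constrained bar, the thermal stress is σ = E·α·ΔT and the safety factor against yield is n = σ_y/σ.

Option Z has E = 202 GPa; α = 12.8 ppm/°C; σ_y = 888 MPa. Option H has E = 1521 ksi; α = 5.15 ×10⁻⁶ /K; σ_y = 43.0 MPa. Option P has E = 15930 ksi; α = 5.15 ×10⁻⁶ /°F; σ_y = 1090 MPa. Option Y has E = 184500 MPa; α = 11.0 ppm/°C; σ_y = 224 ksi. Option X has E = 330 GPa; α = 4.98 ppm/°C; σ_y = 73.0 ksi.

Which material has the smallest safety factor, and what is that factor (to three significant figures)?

With everything in SI (GPa, ×10⁻⁶/K, MPa):
  option Z: E = 202.0, α = 12.8, σ_y = 888.0 → σ = 610 MPa, n = 1.46
  option H: E = 10.49, α = 5.15, σ_y = 43.00 → σ = 12.7 MPa, n = 3.37
  option P: E = 109.8, α = 9.27, σ_y = 1090 → σ = 240 MPa, n = 4.54
  option Y: E = 184.5, α = 11.0, σ_y = 1544 → σ = 479 MPa, n = 3.22
  option X: E = 330.0, α = 4.98, σ_y = 503.3 → σ = 388 MPa, n = 1.30
Option X has the lowest safety factor, n = 1.30.

option X, n = 1.30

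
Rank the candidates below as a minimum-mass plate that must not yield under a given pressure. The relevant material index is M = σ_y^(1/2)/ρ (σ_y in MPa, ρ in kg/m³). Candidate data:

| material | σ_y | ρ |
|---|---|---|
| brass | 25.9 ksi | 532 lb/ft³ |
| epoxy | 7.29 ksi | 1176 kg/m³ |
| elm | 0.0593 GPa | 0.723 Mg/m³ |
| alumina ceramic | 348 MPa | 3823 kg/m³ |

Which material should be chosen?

elm

In SI units:
  brass: σ_y = 178.6 MPa, ρ = 8522 kg/m³
  epoxy: σ_y = 50.26 MPa, ρ = 1176 kg/m³
  elm: σ_y = 59.30 MPa, ρ = 723.0 kg/m³
  alumina ceramic: σ_y = 348.0 MPa, ρ = 3823 kg/m³
  elm: M = 10.7×10⁻³
  epoxy: M = 6.03×10⁻³
  alumina ceramic: M = 4.88×10⁻³
  brass: M = 1.57×10⁻³
Elm has the largest M.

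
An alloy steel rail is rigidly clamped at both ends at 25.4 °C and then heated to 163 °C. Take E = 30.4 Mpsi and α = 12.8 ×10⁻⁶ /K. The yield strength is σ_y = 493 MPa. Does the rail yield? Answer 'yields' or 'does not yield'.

E = 30.4 Mpsi = 209.6 GPa.
ΔT = 137.6 K. Constrained thermal stress σ = E·α·ΔT = 209.6×10³ MPa × 12.8×10⁻⁶ × 137.6 = 369 MPa (compressive).
Compare to σ_y = 493 MPa: σ < σ_y, so it does not yield.

does not yield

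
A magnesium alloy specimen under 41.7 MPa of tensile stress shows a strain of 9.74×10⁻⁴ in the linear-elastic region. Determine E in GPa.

42.8 GPa

E = σ/ε = 41.7 MPa / 9.74×10⁻⁴ = 42810 MPa = 42.8 GPa.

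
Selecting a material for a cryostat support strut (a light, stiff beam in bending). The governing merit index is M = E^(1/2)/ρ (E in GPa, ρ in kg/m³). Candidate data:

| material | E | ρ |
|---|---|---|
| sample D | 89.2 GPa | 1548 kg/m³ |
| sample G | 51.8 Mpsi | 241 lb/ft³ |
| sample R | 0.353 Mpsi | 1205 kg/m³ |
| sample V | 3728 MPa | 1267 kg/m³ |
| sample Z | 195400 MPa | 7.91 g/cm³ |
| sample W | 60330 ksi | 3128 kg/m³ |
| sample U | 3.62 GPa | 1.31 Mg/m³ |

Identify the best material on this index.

After converting to SI:
  sample D: E = 89.20 GPa, ρ = 1548 kg/m³
  sample G: E = 357.1 GPa, ρ = 3860 kg/m³
  sample R: E = 2.434 GPa, ρ = 1205 kg/m³
  sample V: E = 3.728 GPa, ρ = 1267 kg/m³
  sample Z: E = 195.4 GPa, ρ = 7910 kg/m³
  sample W: E = 416.0 GPa, ρ = 3128 kg/m³
  sample U: E = 3.620 GPa, ρ = 1310 kg/m³
  sample W: M = 6.52×10⁻³
  sample D: M = 6.10×10⁻³
  sample G: M = 4.90×10⁻³
  sample Z: M = 1.77×10⁻³
  sample V: M = 1.52×10⁻³
  sample U: M = 1.45×10⁻³
  sample R: M = 1.29×10⁻³
Sample W ranks first.

sample W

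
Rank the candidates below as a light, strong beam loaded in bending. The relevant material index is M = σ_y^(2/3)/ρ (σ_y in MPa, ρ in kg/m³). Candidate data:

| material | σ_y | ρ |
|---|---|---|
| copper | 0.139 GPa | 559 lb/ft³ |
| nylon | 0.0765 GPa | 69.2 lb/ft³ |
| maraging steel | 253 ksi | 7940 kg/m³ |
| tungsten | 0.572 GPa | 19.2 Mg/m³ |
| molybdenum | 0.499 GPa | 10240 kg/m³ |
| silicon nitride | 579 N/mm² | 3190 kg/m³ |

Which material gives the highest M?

silicon nitride

Putting every candidate on a common basis:
  copper: σ_y = 139.0 MPa, ρ = 8954 kg/m³
  nylon: σ_y = 76.50 MPa, ρ = 1108 kg/m³
  maraging steel: σ_y = 1744 MPa, ρ = 7940 kg/m³
  tungsten: σ_y = 572.0 MPa, ρ = 19200 kg/m³
  molybdenum: σ_y = 499.0 MPa, ρ = 10240 kg/m³
  silicon nitride: σ_y = 579.0 MPa, ρ = 3190 kg/m³
  silicon nitride: M = 21.8×10⁻³
  maraging steel: M = 18.3×10⁻³
  nylon: M = 16.3×10⁻³
  molybdenum: M = 6.14×10⁻³
  tungsten: M = 3.59×10⁻³
  copper: M = 3.00×10⁻³
Silicon nitride ranks first.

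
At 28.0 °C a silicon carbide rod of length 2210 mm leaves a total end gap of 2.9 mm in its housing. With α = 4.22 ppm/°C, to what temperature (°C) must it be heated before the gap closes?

339 °C

α·L₀·ΔT = 2.9 mm ⇒ ΔT = 2.9 / (4.22×10⁻⁶ × 2210.0) = 311.0 K.
T = 28.0 + 311.0 = 339.0 °C.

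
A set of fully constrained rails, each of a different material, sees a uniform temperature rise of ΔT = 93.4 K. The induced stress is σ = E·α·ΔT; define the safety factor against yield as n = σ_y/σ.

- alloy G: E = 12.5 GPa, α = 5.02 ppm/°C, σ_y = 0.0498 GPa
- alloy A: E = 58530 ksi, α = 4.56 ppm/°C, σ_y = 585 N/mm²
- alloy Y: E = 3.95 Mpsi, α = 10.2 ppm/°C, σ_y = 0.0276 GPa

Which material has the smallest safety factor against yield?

With everything in SI (GPa, ×10⁻⁶/K, MPa):
  alloy G: E = 12.50, α = 5.02, σ_y = 49.80 → σ = 5.86 MPa, n = 8.50
  alloy A: E = 403.6, α = 4.56, σ_y = 585.0 → σ = 172 MPa, n = 3.40
  alloy Y: E = 27.23, α = 10.2, σ_y = 27.60 → σ = 25.9 MPa, n = 1.06
Alloy Y has the lowest safety factor, n = 1.06.

alloy Y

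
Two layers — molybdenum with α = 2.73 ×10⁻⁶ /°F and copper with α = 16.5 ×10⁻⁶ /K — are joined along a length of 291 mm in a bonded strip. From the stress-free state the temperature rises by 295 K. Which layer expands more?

molybdenum: α = 2.73×10⁻⁶/°F × 9/5 = 4.91×10⁻⁶/K.
α(molybdenum) = 4.91×10⁻⁶/K vs α(copper) = 16.5×10⁻⁶/K.
Higher α expands more for the same ΔT: copper.

copper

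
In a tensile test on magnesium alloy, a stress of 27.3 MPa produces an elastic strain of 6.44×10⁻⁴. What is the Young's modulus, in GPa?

42.4 GPa

E = σ/ε = 27.3 MPa / 6.44×10⁻⁴ = 42390 MPa = 42.4 GPa.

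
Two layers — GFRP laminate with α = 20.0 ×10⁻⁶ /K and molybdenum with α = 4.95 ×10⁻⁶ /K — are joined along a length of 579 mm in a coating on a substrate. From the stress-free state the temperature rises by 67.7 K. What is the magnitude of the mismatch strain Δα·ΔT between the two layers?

1.02×10⁻³

Δα = |20.0 − 4.95|×10⁻⁶/K = 15.1×10⁻⁶/K.
Mismatch strain = Δα·ΔT = 15.1×10⁻⁶ × 67.7 = 1.02×10⁻³.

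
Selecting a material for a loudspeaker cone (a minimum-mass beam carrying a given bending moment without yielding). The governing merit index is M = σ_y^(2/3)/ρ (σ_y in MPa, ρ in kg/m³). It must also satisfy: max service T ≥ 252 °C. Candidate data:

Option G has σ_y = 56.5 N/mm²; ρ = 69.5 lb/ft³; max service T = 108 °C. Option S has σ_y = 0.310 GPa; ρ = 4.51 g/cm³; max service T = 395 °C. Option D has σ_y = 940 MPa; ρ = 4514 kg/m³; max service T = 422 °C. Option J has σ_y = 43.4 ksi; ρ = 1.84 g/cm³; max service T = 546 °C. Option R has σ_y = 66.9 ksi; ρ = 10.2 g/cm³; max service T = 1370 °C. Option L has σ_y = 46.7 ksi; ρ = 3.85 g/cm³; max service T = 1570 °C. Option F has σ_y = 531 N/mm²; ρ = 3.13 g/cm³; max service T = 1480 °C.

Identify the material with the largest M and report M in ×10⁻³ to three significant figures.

Screen on constraints: max service T ≥ 252 °C. Survivors: option S, option D, option J, option R, option L, option F.
Normalizing units and computing the index:
  option S: σ_y = 310.0 MPa, ρ = 4510 kg/m³
  option D: σ_y = 940.0 MPa, ρ = 4514 kg/m³
  option J: σ_y = 299.2 MPa, ρ = 1840 kg/m³
  option R: σ_y = 461.3 MPa, ρ = 10200 kg/m³
  option L: σ_y = 322.0 MPa, ρ = 3850 kg/m³
  option F: σ_y = 531.0 MPa, ρ = 3130 kg/m³
  option J: M = 24.3×10⁻³
  option D: M = 21.3×10⁻³
  option F: M = 21.0×10⁻³
  option L: M = 12.2×10⁻³
  option S: M = 10.2×10⁻³
  option R: M = 5.85×10⁻³
The maximum is for option J.

option J, M = 24.3×10⁻³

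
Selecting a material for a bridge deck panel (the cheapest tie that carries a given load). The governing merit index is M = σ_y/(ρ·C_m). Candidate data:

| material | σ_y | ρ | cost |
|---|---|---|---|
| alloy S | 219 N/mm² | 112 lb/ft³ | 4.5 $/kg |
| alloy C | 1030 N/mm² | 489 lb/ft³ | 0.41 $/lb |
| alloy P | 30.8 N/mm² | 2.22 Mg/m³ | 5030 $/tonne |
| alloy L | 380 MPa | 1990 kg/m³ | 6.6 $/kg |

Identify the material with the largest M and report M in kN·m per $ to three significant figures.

After converting to SI:
  alloy S: σ_y = 219.0 MPa, ρ = 1794 kg/m³, cost = 4.500 $/kg
  alloy C: σ_y = 1030 MPa, ρ = 7833 kg/m³, cost = 0.9039 $/kg
  alloy P: σ_y = 30.80 MPa, ρ = 2220 kg/m³, cost = 5.030 $/kg
  alloy L: σ_y = 380.0 MPa, ρ = 1990 kg/m³, cost = 6.600 $/kg
  alloy C: M = 145 kN·m per $
  alloy L: M = 28.9 kN·m per $
  alloy S: M = 27.1 kN·m per $
  alloy P: M = 2.76 kN·m per $
Alloy C has the largest M.

alloy C, M = 145 kN·m per $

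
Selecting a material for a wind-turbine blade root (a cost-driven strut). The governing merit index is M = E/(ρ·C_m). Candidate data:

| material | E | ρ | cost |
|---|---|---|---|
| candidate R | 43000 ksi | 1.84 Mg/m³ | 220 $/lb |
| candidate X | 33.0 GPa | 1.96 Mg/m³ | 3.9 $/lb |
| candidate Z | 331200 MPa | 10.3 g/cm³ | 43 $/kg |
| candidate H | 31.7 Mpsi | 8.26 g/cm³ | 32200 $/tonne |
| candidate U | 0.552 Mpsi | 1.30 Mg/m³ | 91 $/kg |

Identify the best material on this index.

Putting every candidate on a common basis:
  candidate R: E = 296.5 GPa, ρ = 1840 kg/m³, cost = 485.0 $/kg
  candidate X: E = 33.00 GPa, ρ = 1960 kg/m³, cost = 8.598 $/kg
  candidate Z: E = 331.2 GPa, ρ = 10300 kg/m³, cost = 43.00 $/kg
  candidate H: E = 218.6 GPa, ρ = 8260 kg/m³, cost = 32.20 $/kg
  candidate U: E = 3.806 GPa, ρ = 1300 kg/m³, cost = 91.00 $/kg
  candidate X: M = 1.96 MN·m per $
  candidate H: M = 0.822 MN·m per $
  candidate Z: M = 0.748 MN·m per $
  candidate R: M = 0.332 MN·m per $
  candidate U: M = 0.0322 MN·m per $
The maximum is for candidate X.

candidate X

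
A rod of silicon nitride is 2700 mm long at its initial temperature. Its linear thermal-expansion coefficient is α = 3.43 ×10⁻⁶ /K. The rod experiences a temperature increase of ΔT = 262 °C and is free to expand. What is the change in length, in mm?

ΔL = α·L₀·ΔT = 3.43×10⁻⁶ × 2700 mm × 262.0 K = 2.43 mm.

2.43 mm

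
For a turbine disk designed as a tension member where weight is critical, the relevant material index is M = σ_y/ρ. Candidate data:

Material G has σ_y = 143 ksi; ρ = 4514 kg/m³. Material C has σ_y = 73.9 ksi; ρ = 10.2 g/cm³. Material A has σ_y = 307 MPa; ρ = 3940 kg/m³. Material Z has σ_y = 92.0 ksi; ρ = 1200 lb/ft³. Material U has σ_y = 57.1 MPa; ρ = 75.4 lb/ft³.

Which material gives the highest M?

After converting to SI:
  material G: σ_y = 986.0 MPa, ρ = 4514 kg/m³
  material C: σ_y = 509.5 MPa, ρ = 10200 kg/m³
  material A: σ_y = 307.0 MPa, ρ = 3940 kg/m³
  material Z: σ_y = 634.3 MPa, ρ = 19220 kg/m³
  material U: σ_y = 57.10 MPa, ρ = 1208 kg/m³
  material G: M = 218 kN·m/kg
  material A: M = 77.9 kN·m/kg
  material C: M = 50.0 kN·m/kg
  material U: M = 47.3 kN·m/kg
  material Z: M = 33.0 kN·m/kg
The maximum is for material G.

material G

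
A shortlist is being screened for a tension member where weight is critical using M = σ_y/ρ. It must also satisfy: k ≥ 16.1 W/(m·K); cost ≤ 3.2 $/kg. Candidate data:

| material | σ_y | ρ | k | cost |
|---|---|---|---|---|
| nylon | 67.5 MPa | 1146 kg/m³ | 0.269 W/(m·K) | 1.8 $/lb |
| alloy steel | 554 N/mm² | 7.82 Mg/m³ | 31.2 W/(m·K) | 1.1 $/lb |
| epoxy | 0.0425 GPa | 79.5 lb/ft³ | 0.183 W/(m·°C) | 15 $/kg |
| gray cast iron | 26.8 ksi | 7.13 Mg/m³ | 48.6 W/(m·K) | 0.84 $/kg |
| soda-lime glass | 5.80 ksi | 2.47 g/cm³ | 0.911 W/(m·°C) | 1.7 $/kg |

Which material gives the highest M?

Screen on constraints: k ≥ 16.1 W/(m·K); cost ≤ 3.2 $/kg. Survivors: alloy steel, gray cast iron.
Convert each candidate to consistent units, then evaluate M:
  alloy steel: σ_y = 554.0 MPa, ρ = 7820 kg/m³
  gray cast iron: σ_y = 184.8 MPa, ρ = 7130 kg/m³
  alloy steel: M = 70.8 kN·m/kg
  gray cast iron: M = 25.9 kN·m/kg
Highest index: alloy steel.

alloy steel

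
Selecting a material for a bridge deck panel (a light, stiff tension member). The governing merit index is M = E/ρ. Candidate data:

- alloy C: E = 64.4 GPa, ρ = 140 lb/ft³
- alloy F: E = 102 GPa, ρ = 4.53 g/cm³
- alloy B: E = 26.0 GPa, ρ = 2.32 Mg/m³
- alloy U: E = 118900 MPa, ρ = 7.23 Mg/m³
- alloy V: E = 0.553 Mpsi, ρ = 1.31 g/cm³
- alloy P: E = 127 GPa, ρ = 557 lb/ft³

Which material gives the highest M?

alloy C

In SI units:
  alloy C: E = 64.40 GPa, ρ = 2243 kg/m³
  alloy F: E = 102.0 GPa, ρ = 4530 kg/m³
  alloy B: E = 26.00 GPa, ρ = 2320 kg/m³
  alloy U: E = 118.9 GPa, ρ = 7230 kg/m³
  alloy V: E = 3.813 GPa, ρ = 1310 kg/m³
  alloy P: E = 127.0 GPa, ρ = 8922 kg/m³
  alloy C: M = 28.7 MN·m/kg
  alloy F: M = 22.5 MN·m/kg
  alloy U: M = 16.4 MN·m/kg
  alloy P: M = 14.2 MN·m/kg
  alloy B: M = 11.2 MN·m/kg
  alloy V: M = 2.91 MN·m/kg
The maximum is for alloy C.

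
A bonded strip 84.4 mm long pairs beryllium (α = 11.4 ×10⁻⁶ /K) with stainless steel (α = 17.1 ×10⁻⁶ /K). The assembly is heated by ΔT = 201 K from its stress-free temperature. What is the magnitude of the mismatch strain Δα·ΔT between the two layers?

1.15×10⁻³

Δα = |11.4 − 17.1|×10⁻⁶/K = 5.70×10⁻⁶/K.
Mismatch strain = Δα·ΔT = 5.70×10⁻⁶ × 201.0 = 1.15×10⁻³.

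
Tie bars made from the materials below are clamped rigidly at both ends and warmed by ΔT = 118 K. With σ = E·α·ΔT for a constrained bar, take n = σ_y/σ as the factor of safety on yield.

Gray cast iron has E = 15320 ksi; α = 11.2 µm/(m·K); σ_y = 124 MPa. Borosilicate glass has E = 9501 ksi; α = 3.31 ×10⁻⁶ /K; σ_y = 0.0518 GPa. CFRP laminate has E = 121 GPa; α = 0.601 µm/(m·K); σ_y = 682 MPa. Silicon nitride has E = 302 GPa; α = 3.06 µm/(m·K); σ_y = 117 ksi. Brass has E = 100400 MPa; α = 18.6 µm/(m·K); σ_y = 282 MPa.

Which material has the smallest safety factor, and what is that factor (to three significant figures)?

gray cast iron, n = 0.888

In consistent units (E in GPa, α in ×10⁻⁶/K, σ_y in MPa):
  gray cast iron: E = 105.6, α = 11.2, σ_y = 124.0 → σ = 140 MPa, n = 0.888
  borosilicate glass: E = 65.51, α = 3.31, σ_y = 51.80 → σ = 25.6 MPa, n = 2.02
  CFRP laminate: E = 121.0, α = 0.601, σ_y = 682.0 → σ = 8.58 MPa, n = 79.5
  silicon nitride: E = 302.0, α = 3.06, σ_y = 806.7 → σ = 109 MPa, n = 7.40
  brass: E = 100.4, α = 18.6, σ_y = 282.0 → σ = 220 MPa, n = 1.28
Gray cast iron has the lowest safety factor, n = 0.888.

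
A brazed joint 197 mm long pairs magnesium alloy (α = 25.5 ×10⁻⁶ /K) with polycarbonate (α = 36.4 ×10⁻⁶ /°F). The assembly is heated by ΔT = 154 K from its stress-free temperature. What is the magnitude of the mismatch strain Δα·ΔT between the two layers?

6.16×10⁻³

polycarbonate: α = 36.4×10⁻⁶/°F × 9/5 = 65.5×10⁻⁶/K.
Δα = |25.5 − 65.5|×10⁻⁶/K = 40.0×10⁻⁶/K.
Mismatch strain = Δα·ΔT = 40.0×10⁻⁶ × 154.0 = 6.16×10⁻³.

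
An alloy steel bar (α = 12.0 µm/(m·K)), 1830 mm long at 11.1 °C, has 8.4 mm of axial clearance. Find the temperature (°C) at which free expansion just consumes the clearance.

α·L₀·ΔT = 8.4 mm ⇒ ΔT = 8.4 / (12.0×10⁻⁶ × 1830.0) = 382.5 K.
T = 11.1 + 382.5 = 393.6 °C.

394 °C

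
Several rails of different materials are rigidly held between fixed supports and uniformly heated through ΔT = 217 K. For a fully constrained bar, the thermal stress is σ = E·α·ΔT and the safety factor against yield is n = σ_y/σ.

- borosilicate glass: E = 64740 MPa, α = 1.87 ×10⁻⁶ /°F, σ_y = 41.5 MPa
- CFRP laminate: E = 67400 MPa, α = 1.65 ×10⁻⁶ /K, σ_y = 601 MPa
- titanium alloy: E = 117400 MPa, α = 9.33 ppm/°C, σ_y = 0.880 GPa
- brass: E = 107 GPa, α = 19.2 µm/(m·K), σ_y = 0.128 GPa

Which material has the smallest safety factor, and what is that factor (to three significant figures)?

Per material, after unit conversion:
  borosilicate glass: E = 64.74, α = 3.37, σ_y = 41.50 → σ = 47.3 MPa, n = 0.878
  CFRP laminate: E = 67.40, α = 1.65, σ_y = 601.0 → σ = 24.1 MPa, n = 24.9
  titanium alloy: E = 117.4, α = 9.33, σ_y = 880.0 → σ = 238 MPa, n = 3.70
  brass: E = 107.0, α = 19.2, σ_y = 128.0 → σ = 446 MPa, n = 0.287
The minimum is brass at n = 0.287.

brass, n = 0.287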